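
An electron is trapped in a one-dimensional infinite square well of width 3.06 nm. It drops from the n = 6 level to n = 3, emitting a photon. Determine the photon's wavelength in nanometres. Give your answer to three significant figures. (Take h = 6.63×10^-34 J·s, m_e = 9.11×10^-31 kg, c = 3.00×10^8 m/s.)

λ = 1.14×10^3 nm

E_1 = h²/(8m_eL²) = 6.441×10^-21 J, so ΔE = (6² − 3²)E_1 = 1.739×10^-19 J.
λ = hc/ΔE = (6.63×10^-34·3.00×10^8)/1.739×10^-19 = 1.14×10^-6 m = 1.14×10^3 nm.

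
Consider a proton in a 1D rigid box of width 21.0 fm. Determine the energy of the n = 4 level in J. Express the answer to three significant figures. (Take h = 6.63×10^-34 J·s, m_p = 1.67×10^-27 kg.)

E_4 = 1.19×10^-12 J

For an infinite well E_n = n²h²/(8m_pL²), so E_1 = h²/(8m_pL²) = (6.63×10^-34)²/(8·1.67×10^-27·(2.10×10^-14 m)²) = 7.461×10^-14 J.
Then E_4 = 4²·E_1 = 16·7.461×10^-14 J = 1.19×10^-12 J.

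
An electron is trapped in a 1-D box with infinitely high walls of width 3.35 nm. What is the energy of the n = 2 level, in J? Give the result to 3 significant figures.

E_2 = 2.15×10^-20 J

For an infinite well E_n = n²h²/(8m_eL²), so E_1 = h²/(8m_eL²) = (6.626×10^-34)²/(8·9.109×10^-31·(3.35×10^-9 m)²) = 5.368×10^-21 J.
Then E_2 = 2²·E_1 = 4·5.368×10^-21 J = 2.15×10^-20 J.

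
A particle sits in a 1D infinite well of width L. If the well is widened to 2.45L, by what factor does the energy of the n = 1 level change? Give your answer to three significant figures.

E_n ∝ 1/L², so the energy scales by 1/2.45² = 0.167.

0.167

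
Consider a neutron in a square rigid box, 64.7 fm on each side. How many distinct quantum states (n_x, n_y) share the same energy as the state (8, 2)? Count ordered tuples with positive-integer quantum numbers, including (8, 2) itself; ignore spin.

degeneracy = 2

The level has n_x² + n_y² = 68. The ordered positive-integer solutions are (2, 8), (8, 2).
That gives 2 states.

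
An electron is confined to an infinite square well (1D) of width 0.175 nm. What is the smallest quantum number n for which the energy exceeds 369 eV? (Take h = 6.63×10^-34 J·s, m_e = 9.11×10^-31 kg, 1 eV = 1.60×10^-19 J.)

n = 6

E_1 = h²/(8m_eL²) = 1.969×10^-18 J = 12.31 eV.
Need n² > 369/12.31 = 29.98, i.e. n > 5.475.
The smallest integer satisfying this is n = 6.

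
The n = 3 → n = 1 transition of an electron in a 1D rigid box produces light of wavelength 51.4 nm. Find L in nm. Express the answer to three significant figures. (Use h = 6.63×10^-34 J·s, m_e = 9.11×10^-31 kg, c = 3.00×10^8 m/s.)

The photon carries ΔE = hc/λ = 6.63×10^-34·3.00×10^8/5.14×10^-8 m = 3.870×10^-18 J.
Since ΔE = (3² − 1²)E_1, E_1 = 4.838×10^-19 J, and L = h/√(8m_eE_1) = 3.53×10^-10 m = 0.353 nm.

L = 0.353 nm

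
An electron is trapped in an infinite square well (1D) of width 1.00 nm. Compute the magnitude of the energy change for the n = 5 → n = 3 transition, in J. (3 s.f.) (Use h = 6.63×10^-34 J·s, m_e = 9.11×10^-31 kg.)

|ΔE| = 9.65×10^-19 J

E_1 = h²/(8m_eL²) = 6.031×10^-20 J.
|ΔE| = |5² − 3²|·E_1 = 16·6.031×10^-20 J = 9.65×10^-19 J.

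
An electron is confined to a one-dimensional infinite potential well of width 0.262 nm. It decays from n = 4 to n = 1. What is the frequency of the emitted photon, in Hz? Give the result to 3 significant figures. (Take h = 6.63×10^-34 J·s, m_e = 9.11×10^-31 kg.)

f = 1.99×10^16 Hz

E_1 = h²/(8m_eL²) = 8.787×10^-19 J and ΔE = (4² − 1²)E_1 = 1.318×10^-17 J.
f = ΔE/h = 1.318×10^-17/6.63×10^-34 = 1.99×10^16 Hz.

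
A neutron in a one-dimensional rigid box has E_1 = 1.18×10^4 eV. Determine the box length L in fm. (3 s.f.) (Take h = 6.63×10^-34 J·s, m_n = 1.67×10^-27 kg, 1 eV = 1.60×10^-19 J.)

L = 132 fm

From E_n = n²h²/(8m_nL²), L = n·h/√(8m_nE_n).
E_1 = 1.18×10^4 eV = 1.888×10^-15 J, so L = 1·6.63×10^-34/√(8·1.67×10^-27·1.888×10^-15) = 1.32×10^-13 m = 132 fm.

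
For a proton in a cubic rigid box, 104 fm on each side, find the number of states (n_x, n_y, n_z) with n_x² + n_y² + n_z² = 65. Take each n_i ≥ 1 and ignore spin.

degeneracy = 6

The level has n_x² + n_y² + n_z² = 65. The ordered positive-integer solutions are (2, 5, 6), (2, 6, 5), (5, 2, 6), (5, 6, 2), (6, 2, 5), (6, 5, 2).
That gives 6 states.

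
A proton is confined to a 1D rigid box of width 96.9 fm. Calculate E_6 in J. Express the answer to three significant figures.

E_6 = 1.26×10^-13 J

For an infinite well E_n = n²h²/(8m_pL²), so E_1 = h²/(8m_pL²) = (6.626×10^-34)²/(8·1.673×10^-27·(9.69×10^-14 m)²) = 3.494×10^-15 J.
Then E_6 = 6²·E_1 = 36·3.494×10^-15 J = 1.26×10^-13 J.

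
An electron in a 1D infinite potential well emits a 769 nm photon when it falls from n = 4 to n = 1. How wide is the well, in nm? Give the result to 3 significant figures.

L = 1.87 nm

The photon carries ΔE = hc/λ = 6.626×10^-34·2.998×10^8/7.69×10^-7 m = 2.583×10^-19 J.
Since ΔE = (4² − 1²)E_1, E_1 = 1.722×10^-20 J, and L = h/√(8m_eE_1) = 1.87×10^-9 m = 1.87 nm.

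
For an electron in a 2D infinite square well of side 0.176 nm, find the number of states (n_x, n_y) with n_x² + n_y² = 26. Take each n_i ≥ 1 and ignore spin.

degeneracy = 2

The level has n_x² + n_y² = 26. The ordered positive-integer solutions are (1, 5), (5, 1).
That gives 2 states.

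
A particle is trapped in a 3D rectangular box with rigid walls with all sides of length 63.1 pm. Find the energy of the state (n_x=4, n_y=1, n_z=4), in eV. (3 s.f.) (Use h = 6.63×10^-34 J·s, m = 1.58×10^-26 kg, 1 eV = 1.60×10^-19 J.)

For a 3D rectangular well E = (h²/8m)·Σ n_i²/L_i² = (6.63×10^-34)²/(8·1.58×10^-26) · [4²/(63.1 pm)² + 1²/(63.1 pm)² + 4²/(63.1 pm)²].
Evaluating gives E = 2.882×10^-20 J = 0.180 eV.

E = 0.180 eV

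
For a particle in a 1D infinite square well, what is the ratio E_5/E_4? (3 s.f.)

1.56

E_n ∝ n², so E_5/E_4 = 5²/4² = 25/16 = 1.56.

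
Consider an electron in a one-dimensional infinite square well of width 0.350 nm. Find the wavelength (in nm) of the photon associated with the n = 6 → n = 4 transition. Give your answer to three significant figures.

E_1 = h²/(8m_eL²) = 4.918×10^-19 J, so ΔE = (6² − 4²)E_1 = 9.836×10^-18 J.
λ = hc/ΔE = (6.626×10^-34·2.998×10^8)/9.836×10^-18 = 2.02×10^-8 m = 20.2 nm.

λ = 20.2 nm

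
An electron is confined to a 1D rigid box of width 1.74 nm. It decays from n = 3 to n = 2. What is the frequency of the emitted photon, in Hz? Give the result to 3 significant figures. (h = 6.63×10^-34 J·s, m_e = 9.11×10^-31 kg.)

f = 1.50×10^14 Hz

E_1 = h²/(8m_eL²) = 1.992×10^-20 J and ΔE = (3² − 2²)E_1 = 9.960×10^-20 J.
f = ΔE/h = 9.960×10^-20/6.63×10^-34 = 1.50×10^14 Hz.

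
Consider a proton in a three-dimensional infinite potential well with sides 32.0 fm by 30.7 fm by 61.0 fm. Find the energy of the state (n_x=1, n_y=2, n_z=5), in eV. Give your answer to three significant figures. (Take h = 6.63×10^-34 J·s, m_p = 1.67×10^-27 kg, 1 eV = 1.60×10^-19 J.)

For a 3D rectangular well E = (h²/8m_p)·Σ n_i²/L_i² = (6.63×10^-34)²/(8·1.67×10^-27) · [1²/(32.0 fm)² + 2²/(30.7 fm)² + 5²/(61.0 fm)²].
Evaluating gives E = 3.928×10^-13 J = 2.46×10^6 eV.

E = 2.46×10^6 eV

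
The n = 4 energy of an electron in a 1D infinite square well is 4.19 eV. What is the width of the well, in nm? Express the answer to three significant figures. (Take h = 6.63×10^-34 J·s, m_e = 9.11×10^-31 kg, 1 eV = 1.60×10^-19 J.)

L = 1.20 nm

From E_n = n²h²/(8m_eL²), L = n·h/√(8m_eE_n).
E_4 = 4.19 eV = 6.704×10^-19 J, so L = 4·6.63×10^-34/√(8·9.11×10^-31·6.704×10^-19) = 1.20×10^-9 m = 1.20 nm.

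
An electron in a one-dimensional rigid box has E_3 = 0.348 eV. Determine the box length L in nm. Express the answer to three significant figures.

From E_n = n²h²/(8m_eL²), L = n·h/√(8m_eE_n).
E_3 = 0.348 eV = 5.575×10^-20 J, so L = 3·6.626×10^-34/√(8·9.109×10^-31·5.575×10^-20) = 3.12×10^-9 m = 3.12 nm.

L = 3.12 nm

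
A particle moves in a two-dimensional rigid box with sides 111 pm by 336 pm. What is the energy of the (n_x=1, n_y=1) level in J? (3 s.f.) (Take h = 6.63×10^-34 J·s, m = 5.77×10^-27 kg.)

For a 2D rectangular well E = (h²/8m)·Σ n_i²/L_i² = (6.63×10^-34)²/(8·5.77×10^-27) · [1²/(111 pm)² + 1²/(336 pm)²].
Evaluating gives E = 8.57×10^-22 J.

E = 8.57×10^-22 J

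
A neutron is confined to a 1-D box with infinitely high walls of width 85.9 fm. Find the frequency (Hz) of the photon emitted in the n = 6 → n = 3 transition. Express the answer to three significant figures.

E_1 = h²/(8m_nL²) = 4.440×10^-15 J and ΔE = (6² − 3²)E_1 = 1.199×10^-13 J.
f = ΔE/h = 1.199×10^-13/6.626×10^-34 = 1.81×10^20 Hz.

f = 1.81×10^20 Hz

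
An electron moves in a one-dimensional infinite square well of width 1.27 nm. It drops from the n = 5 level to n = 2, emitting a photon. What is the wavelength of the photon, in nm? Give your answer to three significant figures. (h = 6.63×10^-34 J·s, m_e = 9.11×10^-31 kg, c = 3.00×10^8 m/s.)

E_1 = h²/(8m_eL²) = 3.739×10^-20 J, so ΔE = (5² − 2²)E_1 = 7.852×10^-19 J.
λ = hc/ΔE = (6.63×10^-34·3.00×10^8)/7.852×10^-19 = 2.53×10^-7 m = 253 nm.

λ = 253 nm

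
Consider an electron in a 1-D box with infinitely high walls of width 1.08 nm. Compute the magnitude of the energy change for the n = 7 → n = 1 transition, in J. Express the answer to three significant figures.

E_1 = h²/(8m_eL²) = 5.165×10^-20 J.
|ΔE| = |7² − 1²|·E_1 = 48·5.165×10^-20 J = 2.48×10^-18 J.

|ΔE| = 2.48×10^-18 J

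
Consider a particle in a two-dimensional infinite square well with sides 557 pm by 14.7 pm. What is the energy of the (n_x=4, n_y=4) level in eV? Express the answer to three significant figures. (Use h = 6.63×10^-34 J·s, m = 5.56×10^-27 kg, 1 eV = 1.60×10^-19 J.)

E = 4.58 eV

For a 2D rectangular well E = (h²/8m)·Σ n_i²/L_i² = (6.63×10^-34)²/(8·5.56×10^-27) · [4²/(557 pm)² + 4²/(14.7 pm)²].
Evaluating gives E = 7.322×10^-19 J = 4.58 eV.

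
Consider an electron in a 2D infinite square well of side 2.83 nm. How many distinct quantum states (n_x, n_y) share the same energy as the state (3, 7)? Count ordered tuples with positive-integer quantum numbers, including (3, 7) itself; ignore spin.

degeneracy = 2

The level has n_x² + n_y² = 58. The ordered positive-integer solutions are (3, 7), (7, 3).
That gives 2 states.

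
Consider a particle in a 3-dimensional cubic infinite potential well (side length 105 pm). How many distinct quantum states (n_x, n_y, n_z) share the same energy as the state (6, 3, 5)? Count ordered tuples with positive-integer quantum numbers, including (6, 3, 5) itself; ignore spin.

The level has n_x² + n_y² + n_z² = 70. The ordered positive-integer solutions are (3, 5, 6), (3, 6, 5), (5, 3, 6), (5, 6, 3), (6, 3, 5), (6, 5, 3).
That gives 6 states.

degeneracy = 6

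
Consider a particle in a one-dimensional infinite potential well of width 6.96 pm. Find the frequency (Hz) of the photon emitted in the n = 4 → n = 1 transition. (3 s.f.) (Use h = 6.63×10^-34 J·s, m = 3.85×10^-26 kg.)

f = 6.67×10^14 Hz

E_1 = h²/(8mL²) = 2.946×10^-20 J and ΔE = (4² − 1²)E_1 = 4.419×10^-19 J.
f = ΔE/h = 4.419×10^-19/6.63×10^-34 = 6.67×10^14 Hz.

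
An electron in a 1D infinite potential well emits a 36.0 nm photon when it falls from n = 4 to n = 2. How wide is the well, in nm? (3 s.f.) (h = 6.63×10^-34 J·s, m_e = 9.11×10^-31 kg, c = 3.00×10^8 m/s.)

L = 0.362 nm

The photon carries ΔE = hc/λ = 6.63×10^-34·3.00×10^8/3.60×10^-8 m = 5.525×10^-18 J.
Since ΔE = (4² − 2²)E_1, E_1 = 4.604×10^-19 J, and L = h/√(8m_eE_1) = 3.62×10^-10 m = 0.362 nm.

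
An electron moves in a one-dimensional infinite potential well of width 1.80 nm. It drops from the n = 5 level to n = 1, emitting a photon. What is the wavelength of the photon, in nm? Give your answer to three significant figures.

E_1 = h²/(8m_eL²) = 1.860×10^-20 J, so ΔE = (5² − 1²)E_1 = 4.464×10^-19 J.
λ = hc/ΔE = (6.626×10^-34·2.998×10^8)/4.464×10^-19 = 4.45×10^-7 m = 445 nm.

λ = 445 nm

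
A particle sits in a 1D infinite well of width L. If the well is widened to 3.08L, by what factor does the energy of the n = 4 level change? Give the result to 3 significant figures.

E_n ∝ 1/L², so the energy scales by 1/3.08² = 0.105.

0.105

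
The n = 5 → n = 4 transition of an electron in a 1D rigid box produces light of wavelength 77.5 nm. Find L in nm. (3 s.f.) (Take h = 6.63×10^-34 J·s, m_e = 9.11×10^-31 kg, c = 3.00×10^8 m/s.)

L = 0.460 nm

The photon carries ΔE = hc/λ = 6.63×10^-34·3.00×10^8/7.75×10^-8 m = 2.566×10^-18 J.
Since ΔE = (5² − 4²)E_1, E_1 = 2.851×10^-19 J, and L = h/√(8m_eE_1) = 4.60×10^-10 m = 0.460 nm.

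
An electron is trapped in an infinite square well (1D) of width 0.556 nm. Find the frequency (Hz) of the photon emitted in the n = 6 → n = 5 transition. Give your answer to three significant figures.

f = 3.24×10^15 Hz

E_1 = h²/(8m_eL²) = 1.949×10^-19 J and ΔE = (6² − 5²)E_1 = 2.144×10^-18 J.
f = ΔE/h = 2.144×10^-18/6.626×10^-34 = 3.24×10^15 Hz.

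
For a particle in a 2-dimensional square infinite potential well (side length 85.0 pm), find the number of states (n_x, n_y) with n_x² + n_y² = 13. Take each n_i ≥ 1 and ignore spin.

The level has n_x² + n_y² = 13. The ordered positive-integer solutions are (2, 3), (3, 2).
That gives 2 states.

degeneracy = 2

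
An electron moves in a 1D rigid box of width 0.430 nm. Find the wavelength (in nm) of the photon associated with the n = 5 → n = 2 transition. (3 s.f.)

E_1 = h²/(8m_eL²) = 3.258×10^-19 J, so ΔE = (5² − 2²)E_1 = 6.842×10^-18 J.
λ = hc/ΔE = (6.626×10^-34·2.998×10^8)/6.842×10^-18 = 2.90×10^-8 m = 29.0 nm.

λ = 29.0 nm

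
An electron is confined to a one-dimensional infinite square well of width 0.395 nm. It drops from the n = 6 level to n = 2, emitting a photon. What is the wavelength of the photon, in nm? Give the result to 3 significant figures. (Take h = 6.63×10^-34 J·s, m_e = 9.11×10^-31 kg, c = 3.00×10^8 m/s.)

E_1 = h²/(8m_eL²) = 3.866×10^-19 J, so ΔE = (6² − 2²)E_1 = 1.237×10^-17 J.
λ = hc/ΔE = (6.63×10^-34·3.00×10^8)/1.237×10^-17 = 1.61×10^-8 m = 16.1 nm.

λ = 16.1 nm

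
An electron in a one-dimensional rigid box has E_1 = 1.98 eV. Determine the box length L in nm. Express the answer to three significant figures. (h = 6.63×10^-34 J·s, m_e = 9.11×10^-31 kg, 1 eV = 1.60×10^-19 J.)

From E_n = n²h²/(8m_eL²), L = n·h/√(8m_eE_n).
E_1 = 1.98 eV = 3.168×10^-19 J, so L = 1·6.63×10^-34/√(8·9.11×10^-31·3.168×10^-19) = 4.36×10^-10 m = 0.436 nm.

L = 0.436 nm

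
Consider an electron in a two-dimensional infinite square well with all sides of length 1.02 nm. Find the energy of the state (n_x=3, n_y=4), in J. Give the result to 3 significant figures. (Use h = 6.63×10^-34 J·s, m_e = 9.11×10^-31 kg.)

E = 1.45×10^-18 J

For a 2D rectangular well E = (h²/8m_e)·Σ n_i²/L_i² = (6.63×10^-34)²/(8·9.11×10^-31) · [3²/(1.02 nm)² + 4²/(1.02 nm)²].
Evaluating gives E = 1.45×10^-18 J.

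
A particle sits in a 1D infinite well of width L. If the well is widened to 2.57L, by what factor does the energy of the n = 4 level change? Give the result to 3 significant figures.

E_n ∝ 1/L², so the energy scales by 1/2.57² = 0.151.

0.151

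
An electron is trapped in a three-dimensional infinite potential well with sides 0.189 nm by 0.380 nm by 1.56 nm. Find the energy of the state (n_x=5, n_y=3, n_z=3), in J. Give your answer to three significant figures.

E = 4.61×10^-17 J

For a 3D rectangular well E = (h²/8m_e)·Σ n_i²/L_i² = (6.626×10^-34)²/(8·9.109×10^-31) · [5²/(0.189 nm)² + 3²/(0.380 nm)² + 3²/(1.56 nm)²].
Evaluating gives E = 4.61×10^-17 J.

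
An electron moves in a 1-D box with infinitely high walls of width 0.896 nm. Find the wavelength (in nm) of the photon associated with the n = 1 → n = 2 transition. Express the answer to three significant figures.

λ = 882 nm

E_1 = h²/(8m_eL²) = 7.505×10^-20 J, so ΔE = (2² − 1²)E_1 = 2.252×10^-19 J.
λ = hc/ΔE = (6.626×10^-34·2.998×10^8)/2.252×10^-19 = 8.82×10^-7 m = 882 nm.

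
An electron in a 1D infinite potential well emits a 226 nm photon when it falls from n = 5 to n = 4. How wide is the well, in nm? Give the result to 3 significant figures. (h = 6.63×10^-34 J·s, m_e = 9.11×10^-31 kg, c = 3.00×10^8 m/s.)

L = 0.785 nm

The photon carries ΔE = hc/λ = 6.63×10^-34·3.00×10^8/2.26×10^-7 m = 8.801×10^-19 J.
Since ΔE = (5² − 4²)E_1, E_1 = 9.779×10^-20 J, and L = h/√(8m_eE_1) = 7.85×10^-10 m = 0.785 nm.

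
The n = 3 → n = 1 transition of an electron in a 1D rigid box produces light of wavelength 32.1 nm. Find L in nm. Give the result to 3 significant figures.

The photon carries ΔE = hc/λ = 6.626×10^-34·2.998×10^8/3.21×10^-8 m = 6.188×10^-18 J.
Since ΔE = (3² − 1²)E_1, E_1 = 7.735×10^-19 J, and L = h/√(8m_eE_1) = 2.79×10^-10 m = 0.279 nm.

L = 0.279 nm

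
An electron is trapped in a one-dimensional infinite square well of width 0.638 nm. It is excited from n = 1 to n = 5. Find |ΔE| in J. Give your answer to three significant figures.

E_1 = h²/(8m_eL²) = 1.480×10^-19 J.
|ΔE| = |1² − 5²|·E_1 = 24·1.480×10^-19 J = 3.55×10^-18 J.

|ΔE| = 3.55×10^-18 J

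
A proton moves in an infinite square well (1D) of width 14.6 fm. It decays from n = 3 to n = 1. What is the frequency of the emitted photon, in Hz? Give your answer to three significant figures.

f = 1.86×10^21 Hz

E_1 = h²/(8m_pL²) = 1.539×10^-13 J and ΔE = (3² − 1²)E_1 = 1.231×10^-12 J.
f = ΔE/h = 1.231×10^-12/6.626×10^-34 = 1.86×10^21 Hz.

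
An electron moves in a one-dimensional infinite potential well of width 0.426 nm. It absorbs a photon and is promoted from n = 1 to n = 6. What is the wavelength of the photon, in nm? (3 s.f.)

E_1 = h²/(8m_eL²) = 3.320×10^-19 J, so ΔE = (6² − 1²)E_1 = 1.162×10^-17 J.
λ = hc/ΔE = (6.626×10^-34·2.998×10^8)/1.162×10^-17 = 1.71×10^-8 m = 17.1 nm.

λ = 17.1 nm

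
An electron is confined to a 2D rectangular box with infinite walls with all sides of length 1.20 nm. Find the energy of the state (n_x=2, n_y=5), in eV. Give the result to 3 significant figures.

E = 7.57 eV

For a 2D rectangular well E = (h²/8m_e)·Σ n_i²/L_i² = (6.626×10^-34)²/(8·9.109×10^-31) · [2²/(1.20 nm)² + 5²/(1.20 nm)²].
Evaluating gives E = 1.213×10^-18 J = 7.57 eV.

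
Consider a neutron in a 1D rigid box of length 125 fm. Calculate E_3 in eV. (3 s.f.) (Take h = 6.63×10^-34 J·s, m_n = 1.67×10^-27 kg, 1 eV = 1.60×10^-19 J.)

For an infinite well E_n = n²h²/(8m_nL²), so E_1 = h²/(8m_nL²) = (6.63×10^-34)²/(8·1.67×10^-27·(1.25×10^-13 m)²) = 2.106×10^-15 J.
Then E_3 = 3²·E_1 = 9·2.106×10^-15 J = 1.895×10^-14 J.
Converting, E_3 = 1.895×10^-14 J / (1.60×10^-19 J/eV) = 1.18×10^5 eV.

E_3 = 1.18×10^5 eV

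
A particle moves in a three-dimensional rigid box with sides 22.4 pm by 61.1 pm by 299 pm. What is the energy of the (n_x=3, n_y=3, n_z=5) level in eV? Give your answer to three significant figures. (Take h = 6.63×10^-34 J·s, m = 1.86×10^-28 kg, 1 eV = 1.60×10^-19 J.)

E = 38.1 eV

For a 3D rectangular well E = (h²/8m)·Σ n_i²/L_i² = (6.63×10^-34)²/(8·1.86×10^-28) · [3²/(22.4 pm)² + 3²/(61.1 pm)² + 5²/(299 pm)²].
Evaluating gives E = 6.093×10^-18 J = 38.1 eV.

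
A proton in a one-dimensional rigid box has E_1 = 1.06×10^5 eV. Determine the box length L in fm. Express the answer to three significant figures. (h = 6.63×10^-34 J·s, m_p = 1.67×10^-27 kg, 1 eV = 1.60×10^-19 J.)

From E_n = n²h²/(8m_pL²), L = n·h/√(8m_pE_n).
E_1 = 1.06×10^5 eV = 1.696×10^-14 J, so L = 1·6.63×10^-34/√(8·1.67×10^-27·1.696×10^-14) = 4.40×10^-14 m = 44.0 fm.

L = 44.0 fm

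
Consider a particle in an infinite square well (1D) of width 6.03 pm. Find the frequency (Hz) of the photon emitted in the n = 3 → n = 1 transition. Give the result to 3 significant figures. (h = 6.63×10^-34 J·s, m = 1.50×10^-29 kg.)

f = 1.22×10^18 Hz

E_1 = h²/(8mL²) = 1.007×10^-16 J and ΔE = (3² − 1²)E_1 = 8.056×10^-16 J.
f = ΔE/h = 8.056×10^-16/6.63×10^-34 = 1.22×10^18 Hz.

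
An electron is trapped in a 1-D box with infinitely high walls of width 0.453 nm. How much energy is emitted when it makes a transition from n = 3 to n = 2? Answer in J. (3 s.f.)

E_1 = h²/(8m_eL²) = 2.936×10^-19 J.
|ΔE| = |3² − 2²|·E_1 = 5·2.936×10^-19 J = 1.47×10^-18 J.

|ΔE| = 1.47×10^-18 J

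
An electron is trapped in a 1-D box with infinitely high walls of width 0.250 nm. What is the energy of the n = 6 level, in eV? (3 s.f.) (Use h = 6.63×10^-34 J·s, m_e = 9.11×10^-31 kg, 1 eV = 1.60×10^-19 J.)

For an infinite well E_n = n²h²/(8m_eL²), so E_1 = h²/(8m_eL²) = (6.63×10^-34)²/(8·9.11×10^-31·(2.50×10^-10 m)²) = 9.650×10^-19 J.
Then E_6 = 6²·E_1 = 36·9.650×10^-19 J = 3.474×10^-17 J.
Converting, E_6 = 3.474×10^-17 J / (1.60×10^-19 J/eV) = 217 eV.

E_6 = 217 eV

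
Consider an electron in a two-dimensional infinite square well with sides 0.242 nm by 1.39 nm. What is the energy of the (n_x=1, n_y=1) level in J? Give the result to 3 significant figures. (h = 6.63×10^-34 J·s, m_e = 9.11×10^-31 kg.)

E = 1.06×10^-18 J

For a 2D rectangular well E = (h²/8m_e)·Σ n_i²/L_i² = (6.63×10^-34)²/(8·9.11×10^-31) · [1²/(0.242 nm)² + 1²/(1.39 nm)²].
Evaluating gives E = 1.06×10^-18 J.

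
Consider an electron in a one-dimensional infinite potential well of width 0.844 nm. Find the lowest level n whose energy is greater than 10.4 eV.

n = 5

E_1 = h²/(8m_eL²) = 8.458×10^-20 J = 0.5280 eV.
Need n² > 10.4/0.5280 = 19.70, i.e. n > 4.438.
The smallest integer satisfying this is n = 5.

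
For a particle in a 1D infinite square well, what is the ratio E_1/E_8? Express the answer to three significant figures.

E_n ∝ n², so E_1/E_8 = 1²/8² = 1/64 = 0.0156.

0.0156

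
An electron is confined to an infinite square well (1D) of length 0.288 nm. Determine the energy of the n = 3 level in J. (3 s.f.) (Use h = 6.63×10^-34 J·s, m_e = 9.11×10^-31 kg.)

For an infinite well E_n = n²h²/(8m_eL²), so E_1 = h²/(8m_eL²) = (6.63×10^-34)²/(8·9.11×10^-31·(2.88×10^-10 m)²) = 7.272×10^-19 J.
Then E_3 = 3²·E_1 = 9·7.272×10^-19 J = 6.54×10^-18 J.

E_3 = 6.54×10^-18 J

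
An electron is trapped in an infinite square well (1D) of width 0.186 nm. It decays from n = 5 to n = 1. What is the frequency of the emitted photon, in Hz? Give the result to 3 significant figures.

E_1 = h²/(8m_eL²) = 1.741×10^-18 J and ΔE = (5² − 1²)E_1 = 4.178×10^-17 J.
f = ΔE/h = 4.178×10^-17/6.626×10^-34 = 6.31×10^16 Hz.

f = 6.31×10^16 Hz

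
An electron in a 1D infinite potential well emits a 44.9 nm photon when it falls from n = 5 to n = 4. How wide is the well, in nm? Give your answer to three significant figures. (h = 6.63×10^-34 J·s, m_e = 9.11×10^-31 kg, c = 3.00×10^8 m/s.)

The photon carries ΔE = hc/λ = 6.63×10^-34·3.00×10^8/4.49×10^-8 m = 4.430×10^-18 J.
Since ΔE = (5² − 4²)E_1, E_1 = 4.922×10^-19 J, and L = h/√(8m_eE_1) = 3.50×10^-10 m = 0.350 nm.

L = 0.350 nm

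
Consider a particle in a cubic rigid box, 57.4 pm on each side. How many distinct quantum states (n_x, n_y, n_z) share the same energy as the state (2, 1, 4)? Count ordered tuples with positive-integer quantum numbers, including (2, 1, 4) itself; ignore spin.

degeneracy = 6

The level has n_x² + n_y² + n_z² = 21. The ordered positive-integer solutions are (1, 2, 4), (1, 4, 2), (2, 1, 4), (2, 4, 1), (4, 1, 2), (4, 2, 1).
That gives 6 states.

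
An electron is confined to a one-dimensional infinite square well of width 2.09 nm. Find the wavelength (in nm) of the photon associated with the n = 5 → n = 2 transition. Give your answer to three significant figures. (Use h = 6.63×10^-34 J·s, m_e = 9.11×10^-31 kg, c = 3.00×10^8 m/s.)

λ = 686 nm

E_1 = h²/(8m_eL²) = 1.381×10^-20 J, so ΔE = (5² − 2²)E_1 = 2.900×10^-19 J.
λ = hc/ΔE = (6.63×10^-34·3.00×10^8)/2.900×10^-19 = 6.86×10^-7 m = 686 nm.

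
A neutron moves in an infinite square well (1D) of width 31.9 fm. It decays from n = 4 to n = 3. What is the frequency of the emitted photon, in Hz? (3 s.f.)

E_1 = h²/(8m_nL²) = 3.220×10^-14 J and ΔE = (4² − 3²)E_1 = 2.254×10^-13 J.
f = ΔE/h = 2.254×10^-13/6.626×10^-34 = 3.40×10^20 Hz.

f = 3.40×10^20 Hz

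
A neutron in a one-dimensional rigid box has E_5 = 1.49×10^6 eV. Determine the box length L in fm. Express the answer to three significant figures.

L = 58.6 fm

From E_n = n²h²/(8m_nL²), L = n·h/√(8m_nE_n).
E_5 = 1.49×10^6 eV = 2.387×10^-13 J, so L = 5·6.626×10^-34/√(8·1.675×10^-27·2.387×10^-13) = 5.86×10^-14 m = 58.6 fm.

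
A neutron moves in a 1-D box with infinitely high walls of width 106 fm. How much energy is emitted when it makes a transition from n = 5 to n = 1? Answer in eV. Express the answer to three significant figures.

|ΔE| = 4.37×10^5 eV

E_1 = h²/(8m_nL²) = 2.916×10^-15 J.
|ΔE| = |5² − 1²|·E_1 = 24·2.916×10^-15 J = 6.998×10^-14 J = 4.37×10^5 eV.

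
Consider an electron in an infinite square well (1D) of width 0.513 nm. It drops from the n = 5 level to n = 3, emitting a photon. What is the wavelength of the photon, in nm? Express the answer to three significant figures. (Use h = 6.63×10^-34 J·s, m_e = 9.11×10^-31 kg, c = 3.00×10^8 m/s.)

λ = 54.2 nm

E_1 = h²/(8m_eL²) = 2.292×10^-19 J, so ΔE = (5² − 3²)E_1 = 3.667×10^-18 J.
λ = hc/ΔE = (6.63×10^-34·3.00×10^8)/3.667×10^-18 = 5.42×10^-8 m = 54.2 nm.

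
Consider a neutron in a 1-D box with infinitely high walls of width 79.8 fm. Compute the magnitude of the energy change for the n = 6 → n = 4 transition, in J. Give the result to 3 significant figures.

|ΔE| = 1.03×10^-13 J

E_1 = h²/(8m_nL²) = 5.145×10^-15 J.
|ΔE| = |6² − 4²|·E_1 = 20·5.145×10^-15 J = 1.03×10^-13 J.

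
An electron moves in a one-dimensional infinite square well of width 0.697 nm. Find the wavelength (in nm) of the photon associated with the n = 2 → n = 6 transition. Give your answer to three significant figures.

E_1 = h²/(8m_eL²) = 1.240×10^-19 J, so ΔE = (6² − 2²)E_1 = 3.968×10^-18 J.
λ = hc/ΔE = (6.626×10^-34·2.998×10^8)/3.968×10^-18 = 5.01×10^-8 m = 50.1 nm.

λ = 50.1 nm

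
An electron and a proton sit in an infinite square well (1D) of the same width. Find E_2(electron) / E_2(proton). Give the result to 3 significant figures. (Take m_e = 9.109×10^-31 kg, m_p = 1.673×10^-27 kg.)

E_n ∝ 1/m at fixed n and L, so the ratio is m_p/m_e = 1.673×10^-27/9.109×10^-31 = 1.84×10^3.

1.84×10^3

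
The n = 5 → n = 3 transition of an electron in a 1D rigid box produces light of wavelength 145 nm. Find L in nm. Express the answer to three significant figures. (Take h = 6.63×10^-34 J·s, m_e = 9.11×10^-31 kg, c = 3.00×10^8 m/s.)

The photon carries ΔE = hc/λ = 6.63×10^-34·3.00×10^8/1.45×10^-7 m = 1.372×10^-18 J.
Since ΔE = (5² − 3²)E_1, E_1 = 8.575×10^-20 J, and L = h/√(8m_eE_1) = 8.39×10^-10 m = 0.839 nm.

L = 0.839 nm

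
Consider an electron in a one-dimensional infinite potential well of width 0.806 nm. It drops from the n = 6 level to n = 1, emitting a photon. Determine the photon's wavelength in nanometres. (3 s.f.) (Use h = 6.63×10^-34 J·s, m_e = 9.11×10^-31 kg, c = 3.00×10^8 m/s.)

λ = 61.2 nm

E_1 = h²/(8m_eL²) = 9.284×10^-20 J, so ΔE = (6² − 1²)E_1 = 3.249×10^-18 J.
λ = hc/ΔE = (6.63×10^-34·3.00×10^8)/3.249×10^-18 = 6.12×10^-8 m = 61.2 nm.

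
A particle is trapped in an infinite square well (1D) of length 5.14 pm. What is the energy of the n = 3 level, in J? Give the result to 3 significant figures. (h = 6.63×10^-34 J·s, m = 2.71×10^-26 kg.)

For an infinite well E_n = n²h²/(8mL²), so E_1 = h²/(8mL²) = (6.63×10^-34)²/(8·2.71×10^-26·(5.14×10^-12 m)²) = 7.674×10^-20 J.
Then E_3 = 3²·E_1 = 9·7.674×10^-20 J = 6.91×10^-19 J.

E_3 = 6.91×10^-19 J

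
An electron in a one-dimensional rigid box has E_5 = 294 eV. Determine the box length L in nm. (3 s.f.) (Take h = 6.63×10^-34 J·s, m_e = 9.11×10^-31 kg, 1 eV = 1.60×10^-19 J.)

L = 0.179 nm

From E_n = n²h²/(8m_eL²), L = n·h/√(8m_eE_n).
E_5 = 294 eV = 4.704×10^-17 J, so L = 5·6.63×10^-34/√(8·9.11×10^-31·4.704×10^-17) = 1.79×10^-10 m = 0.179 nm.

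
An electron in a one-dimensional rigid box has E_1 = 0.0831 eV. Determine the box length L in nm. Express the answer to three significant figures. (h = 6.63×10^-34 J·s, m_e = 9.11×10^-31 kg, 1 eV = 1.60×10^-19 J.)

L = 2.13 nm

From E_n = n²h²/(8m_eL²), L = n·h/√(8m_eE_n).
E_1 = 0.0831 eV = 1.330×10^-20 J, so L = 1·6.63×10^-34/√(8·9.11×10^-31·1.330×10^-20) = 2.13×10^-9 m = 2.13 nm.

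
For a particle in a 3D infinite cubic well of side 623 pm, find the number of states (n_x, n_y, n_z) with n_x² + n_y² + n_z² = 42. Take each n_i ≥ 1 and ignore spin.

degeneracy = 6

The level has n_x² + n_y² + n_z² = 42. The ordered positive-integer solutions are (1, 4, 5), (1, 5, 4), (4, 1, 5), (4, 5, 1), (5, 1, 4), (5, 4, 1).
That gives 6 states.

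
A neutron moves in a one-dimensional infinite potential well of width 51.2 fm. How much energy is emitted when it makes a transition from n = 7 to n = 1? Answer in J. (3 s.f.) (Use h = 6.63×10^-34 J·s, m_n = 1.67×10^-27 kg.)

E_1 = h²/(8m_nL²) = 1.255×10^-14 J.
|ΔE| = |7² − 1²|·E_1 = 48·1.255×10^-14 J = 6.02×10^-13 J.

|ΔE| = 6.02×10^-13 J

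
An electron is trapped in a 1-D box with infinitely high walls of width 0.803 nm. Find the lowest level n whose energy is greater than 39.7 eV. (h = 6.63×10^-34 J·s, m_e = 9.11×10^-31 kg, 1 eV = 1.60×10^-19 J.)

n = 9

E_1 = h²/(8m_eL²) = 9.354×10^-20 J = 0.5846 eV.
Need n² > 39.7/0.5846 = 67.91, i.e. n > 8.241.
The smallest integer satisfying this is n = 9.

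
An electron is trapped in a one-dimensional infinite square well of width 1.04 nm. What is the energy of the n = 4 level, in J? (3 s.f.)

E_4 = 8.91×10^-19 J

For an infinite well E_n = n²h²/(8m_eL²), so E_1 = h²/(8m_eL²) = (6.626×10^-34)²/(8·9.109×10^-31·(1.04×10^-9 m)²) = 5.570×10^-20 J.
Then E_4 = 4²·E_1 = 16·5.570×10^-20 J = 8.91×10^-19 J.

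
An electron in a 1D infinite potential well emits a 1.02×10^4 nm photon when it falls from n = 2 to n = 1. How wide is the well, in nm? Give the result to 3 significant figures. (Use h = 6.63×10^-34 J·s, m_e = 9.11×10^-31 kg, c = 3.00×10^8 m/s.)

The photon carries ΔE = hc/λ = 6.63×10^-34·3.00×10^8/1.02×10^-5 m = 1.950×10^-20 J.
Since ΔE = (2² − 1²)E_1, E_1 = 6.500×10^-21 J, and L = h/√(8m_eE_1) = 3.05×10^-9 m = 3.05 nm.

L = 3.05 nm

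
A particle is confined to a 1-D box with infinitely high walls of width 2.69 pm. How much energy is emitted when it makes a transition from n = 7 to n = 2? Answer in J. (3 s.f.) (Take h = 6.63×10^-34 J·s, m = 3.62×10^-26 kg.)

E_1 = h²/(8mL²) = 2.098×10^-19 J.
|ΔE| = |7² − 2²|·E_1 = 45·2.098×10^-19 J = 9.44×10^-18 J.

|ΔE| = 9.44×10^-18 J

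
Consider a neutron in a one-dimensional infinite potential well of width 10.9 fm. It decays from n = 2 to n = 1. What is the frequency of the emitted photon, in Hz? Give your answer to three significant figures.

f = 1.25×10^21 Hz

E_1 = h²/(8m_nL²) = 2.758×10^-13 J and ΔE = (2² − 1²)E_1 = 8.274×10^-13 J.
f = ΔE/h = 8.274×10^-13/6.626×10^-34 = 1.25×10^21 Hz.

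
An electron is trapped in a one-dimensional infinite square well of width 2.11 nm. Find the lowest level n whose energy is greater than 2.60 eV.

E_1 = h²/(8m_eL²) = 1.353×10^-20 J = 0.08446 eV.
Need n² > 2.60/0.08446 = 30.78, i.e. n > 5.548.
The smallest integer satisfying this is n = 6.

n = 6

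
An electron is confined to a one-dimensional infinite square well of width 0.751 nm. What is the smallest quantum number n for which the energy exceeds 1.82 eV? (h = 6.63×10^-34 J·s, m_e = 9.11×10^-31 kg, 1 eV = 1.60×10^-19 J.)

E_1 = h²/(8m_eL²) = 1.069×10^-19 J = 0.6681 eV.
Need n² > 1.82/0.6681 = 2.724, i.e. n > 1.650.
The smallest integer satisfying this is n = 2.

n = 2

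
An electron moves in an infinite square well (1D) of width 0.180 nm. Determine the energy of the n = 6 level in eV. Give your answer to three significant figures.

For an infinite well E_n = n²h²/(8m_eL²), so E_1 = h²/(8m_eL²) = (6.626×10^-34)²/(8·9.109×10^-31·(1.80×10^-10 m)²) = 1.860×10^-18 J.
Then E_6 = 6²·E_1 = 36·1.860×10^-18 J = 6.696×10^-17 J.
Converting, E_6 = 6.696×10^-17 J / (1.602×10^-19 J/eV) = 418 eV.

E_6 = 418 eV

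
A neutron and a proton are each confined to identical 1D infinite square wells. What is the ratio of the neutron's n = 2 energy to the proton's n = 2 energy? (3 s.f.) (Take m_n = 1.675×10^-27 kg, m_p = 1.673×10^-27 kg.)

0.999

E_n ∝ 1/m at fixed n and L, so the ratio is m_p/m_n = 1.673×10^-27/1.675×10^-27 = 0.999.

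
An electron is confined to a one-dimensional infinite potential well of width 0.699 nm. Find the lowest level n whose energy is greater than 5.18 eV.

E_1 = h²/(8m_eL²) = 1.233×10^-19 J = 0.7697 eV.
Need n² > 5.18/0.7697 = 6.730, i.e. n > 2.594.
The smallest integer satisfying this is n = 3.

n = 3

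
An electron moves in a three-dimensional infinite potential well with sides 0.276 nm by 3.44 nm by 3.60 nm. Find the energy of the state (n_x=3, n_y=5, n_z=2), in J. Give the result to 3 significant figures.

For a 3D rectangular well E = (h²/8m_e)·Σ n_i²/L_i² = (6.626×10^-34)²/(8·9.109×10^-31) · [3²/(0.276 nm)² + 5²/(3.44 nm)² + 2²/(3.60 nm)²].
Evaluating gives E = 7.26×10^-18 J.

E = 7.26×10^-18 J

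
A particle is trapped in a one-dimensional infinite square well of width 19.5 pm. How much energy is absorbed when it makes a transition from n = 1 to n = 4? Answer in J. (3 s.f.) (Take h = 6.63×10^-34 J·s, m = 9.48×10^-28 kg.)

E_1 = h²/(8mL²) = 1.524×10^-19 J.
|ΔE| = |1² − 4²|·E_1 = 15·1.524×10^-19 J = 2.29×10^-18 J.

|ΔE| = 2.29×10^-18 J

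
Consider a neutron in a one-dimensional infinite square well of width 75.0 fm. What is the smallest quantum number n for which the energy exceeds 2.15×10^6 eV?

E_1 = h²/(8m_nL²) = 5.825×10^-15 J = 3.636×10^4 eV.
Need n² > 2.15×10^6/3.636×10^4 = 59.13, i.e. n > 7.690.
The smallest integer satisfying this is n = 8.

n = 8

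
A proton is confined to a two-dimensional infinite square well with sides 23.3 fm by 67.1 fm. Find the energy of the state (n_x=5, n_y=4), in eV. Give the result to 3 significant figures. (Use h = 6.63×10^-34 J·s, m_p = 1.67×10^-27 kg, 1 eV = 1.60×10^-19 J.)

E = 1.02×10^7 eV

For a 2D rectangular well E = (h²/8m_p)·Σ n_i²/L_i² = (6.63×10^-34)²/(8·1.67×10^-27) · [5²/(23.3 fm)² + 4²/(67.1 fm)²].
Evaluating gives E = 1.632×10^-12 J = 1.02×10^7 eV.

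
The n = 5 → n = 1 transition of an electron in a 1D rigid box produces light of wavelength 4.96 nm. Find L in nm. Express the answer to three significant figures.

L = 0.190 nm

The photon carries ΔE = hc/λ = 6.626×10^-34·2.998×10^8/4.96×10^-9 m = 4.005×10^-17 J.
Since ΔE = (5² − 1²)E_1, E_1 = 1.669×10^-18 J, and L = h/√(8m_eE_1) = 1.90×10^-10 m = 0.190 nm.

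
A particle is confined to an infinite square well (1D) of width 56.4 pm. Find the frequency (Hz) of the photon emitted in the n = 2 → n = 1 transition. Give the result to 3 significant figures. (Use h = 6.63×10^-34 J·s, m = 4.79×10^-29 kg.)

E_1 = h²/(8mL²) = 3.606×10^-19 J and ΔE = (2² − 1²)E_1 = 1.082×10^-18 J.
f = ΔE/h = 1.082×10^-18/6.63×10^-34 = 1.63×10^15 Hz.

f = 1.63×10^15 Hz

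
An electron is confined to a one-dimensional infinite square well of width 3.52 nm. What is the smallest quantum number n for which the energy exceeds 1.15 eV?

E_1 = h²/(8m_eL²) = 4.862×10^-21 J = 0.03035 eV.
Need n² > 1.15/0.03035 = 37.89, i.e. n > 6.155.
The smallest integer satisfying this is n = 7.

n = 7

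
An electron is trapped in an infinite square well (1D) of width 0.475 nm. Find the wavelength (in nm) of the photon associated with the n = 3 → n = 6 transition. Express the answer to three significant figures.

E_1 = h²/(8m_eL²) = 2.670×10^-19 J, so ΔE = (6² − 3²)E_1 = 7.209×10^-18 J.
λ = hc/ΔE = (6.626×10^-34·2.998×10^8)/7.209×10^-18 = 2.76×10^-8 m = 27.6 nm.

λ = 27.6 nm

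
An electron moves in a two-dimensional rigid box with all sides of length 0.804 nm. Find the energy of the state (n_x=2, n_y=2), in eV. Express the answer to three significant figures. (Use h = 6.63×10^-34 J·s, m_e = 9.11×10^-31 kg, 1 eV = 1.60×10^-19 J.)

For a 2D rectangular well E = (h²/8m_e)·Σ n_i²/L_i² = (6.63×10^-34)²/(8·9.11×10^-31) · [2²/(0.804 nm)² + 2²/(0.804 nm)²].
Evaluating gives E = 7.464×10^-19 J = 4.67 eV.

E = 4.67 eV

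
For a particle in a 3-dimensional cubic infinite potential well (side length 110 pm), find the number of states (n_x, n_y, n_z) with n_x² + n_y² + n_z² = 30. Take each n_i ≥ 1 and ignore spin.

degeneracy = 6

The level has n_x² + n_y² + n_z² = 30. The ordered positive-integer solutions are (1, 2, 5), (1, 5, 2), (2, 1, 5), (2, 5, 1), (5, 1, 2), (5, 2, 1).
That gives 6 states.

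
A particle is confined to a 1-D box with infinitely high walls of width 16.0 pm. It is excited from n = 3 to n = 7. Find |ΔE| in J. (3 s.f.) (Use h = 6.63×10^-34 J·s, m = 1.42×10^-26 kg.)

|ΔE| = 6.05×10^-19 J

E_1 = h²/(8mL²) = 1.512×10^-20 J.
|ΔE| = |3² − 7²|·E_1 = 40·1.512×10^-20 J = 6.05×10^-19 J.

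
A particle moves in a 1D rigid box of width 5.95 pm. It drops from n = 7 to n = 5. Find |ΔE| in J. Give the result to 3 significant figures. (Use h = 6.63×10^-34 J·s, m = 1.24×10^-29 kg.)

E_1 = h²/(8mL²) = 1.252×10^-16 J.
|ΔE| = |7² − 5²|·E_1 = 24·1.252×10^-16 J = 3.00×10^-15 J.

|ΔE| = 3.00×10^-15 J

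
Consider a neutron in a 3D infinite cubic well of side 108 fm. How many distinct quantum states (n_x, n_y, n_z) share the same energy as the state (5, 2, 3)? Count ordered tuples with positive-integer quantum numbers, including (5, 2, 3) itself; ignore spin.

The level has n_x² + n_y² + n_z² = 38. The ordered positive-integer solutions are (1, 1, 6), (1, 6, 1), (2, 3, 5), (2, 5, 3), (3, 2, 5), (3, 5, 2), (5, 2, 3), (5, 3, 2), (6, 1, 1).
That gives 9 states.

degeneracy = 9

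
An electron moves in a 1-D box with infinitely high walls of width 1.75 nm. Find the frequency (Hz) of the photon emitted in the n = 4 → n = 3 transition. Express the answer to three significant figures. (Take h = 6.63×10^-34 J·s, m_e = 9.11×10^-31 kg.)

E_1 = h²/(8m_eL²) = 1.969×10^-20 J and ΔE = (4² − 3²)E_1 = 1.378×10^-19 J.
f = ΔE/h = 1.378×10^-19/6.63×10^-34 = 2.08×10^14 Hz.

f = 2.08×10^14 Hz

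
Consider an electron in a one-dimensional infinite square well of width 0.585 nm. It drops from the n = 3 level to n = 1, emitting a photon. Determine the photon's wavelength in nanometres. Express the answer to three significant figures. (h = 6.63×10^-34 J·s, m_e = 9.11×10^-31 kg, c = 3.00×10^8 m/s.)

E_1 = h²/(8m_eL²) = 1.762×10^-19 J, so ΔE = (3² − 1²)E_1 = 1.410×10^-18 J.
λ = hc/ΔE = (6.63×10^-34·3.00×10^8)/1.410×10^-18 = 1.41×10^-7 m = 141 nm.

λ = 141 nm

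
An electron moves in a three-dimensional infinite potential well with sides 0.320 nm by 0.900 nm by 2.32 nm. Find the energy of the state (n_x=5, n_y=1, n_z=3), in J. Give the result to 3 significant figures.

For a 3D rectangular well E = (h²/8m_e)·Σ n_i²/L_i² = (6.626×10^-34)²/(8·9.109×10^-31) · [5²/(0.320 nm)² + 1²/(0.900 nm)² + 3²/(2.32 nm)²].
Evaluating gives E = 1.49×10^-17 J.

E = 1.49×10^-17 J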